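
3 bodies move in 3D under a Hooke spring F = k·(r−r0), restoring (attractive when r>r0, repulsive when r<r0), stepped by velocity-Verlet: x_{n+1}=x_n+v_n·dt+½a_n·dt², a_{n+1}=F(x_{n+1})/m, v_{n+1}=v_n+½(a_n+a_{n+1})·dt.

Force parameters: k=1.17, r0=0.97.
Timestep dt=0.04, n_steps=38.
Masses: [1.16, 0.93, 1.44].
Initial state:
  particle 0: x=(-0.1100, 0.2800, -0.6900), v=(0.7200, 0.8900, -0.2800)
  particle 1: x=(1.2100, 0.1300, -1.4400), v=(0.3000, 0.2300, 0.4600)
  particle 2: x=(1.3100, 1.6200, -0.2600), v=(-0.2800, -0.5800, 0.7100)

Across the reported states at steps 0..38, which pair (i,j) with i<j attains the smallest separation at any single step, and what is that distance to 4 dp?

step 0: x0=(-0.1100, 0.2800, -0.6900) x1=(1.2100, 0.1300, -1.4400) x2=(1.3100, 1.6200, -0.2600)
step 1: x0=(-0.0802, 0.3161, -0.7012) x1=(1.2216, 0.1400, -1.4207) x2=(1.2983, 1.5959, -0.2321)
step 2: x0=(-0.0486, 0.3532, -0.7125) x1=(1.2323, 0.1515, -1.3998) x2=(1.2856, 1.5700, -0.2053)
step 3: x0=(-0.0152, 0.3910, -0.7238) x1=(1.2422, 0.1646, -1.3773) x2=(1.2721, 1.5425, -0.1795)
step 4: x0=(0.0198, 0.4297, -0.7350) x1=(1.2513, 0.1790, -1.3532) x2=(1.2578, 1.5134, -0.1548)
step 5: x0=(0.0563, 0.4689, -0.7460) x1=(1.2596, 0.1949, -1.3276) x2=(1.2428, 1.4830, -0.1312)
step 6: x0=(0.0941, 0.5088, -0.7570) x1=(1.2673, 0.2121, -1.3006) x2=(1.2271, 1.4512, -0.1085)
step 7: x0=(0.1332, 0.5491, -0.7677) x1=(1.2742, 0.2305, -1.2722) x2=(1.2109, 1.4182, -0.0869)
step 8: x0=(0.1734, 0.5898, -0.7783) x1=(1.2806, 0.2502, -1.2426) x2=(1.1941, 1.3842, -0.0663)
step 9: x0=(0.2146, 0.6308, -0.7886) x1=(1.2863, 0.2708, -1.2118) x2=(1.1770, 1.3492, -0.0466)
step 10: x0=(0.2566, 0.6721, -0.7987) x1=(1.2916, 0.2925, -1.1800) x2=(1.1595, 1.3134, -0.0278)
step 11: x0=(0.2992, 0.7136, -0.8085) x1=(1.2964, 0.3151, -1.1471) x2=(1.1418, 1.2768, -0.0098)
step 12: x0=(0.3425, 0.7552, -0.8181) x1=(1.3008, 0.3385, -1.1134) x2=(1.1239, 1.2396, 0.0074)
step 13: x0=(0.3861, 0.7969, -0.8274) x1=(1.3049, 0.3625, -1.0788) x2=(1.1058, 1.2019, 0.0238)
step 14: x0=(0.4301, 0.8386, -0.8365) x1=(1.3088, 0.3872, -1.0435) x2=(1.0876, 1.1638, 0.0397)
step 15: x0=(0.4743, 0.8805, -0.8455) x1=(1.3124, 0.4123, -1.0076) x2=(1.0694, 1.1253, 0.0549)
step 16: x0=(0.5187, 0.9223, -0.8542) x1=(1.3159, 0.4378, -0.9712) x2=(1.0512, 1.0865, 0.0697)
step 17: x0=(0.5630, 0.9642, -0.8628) x1=(1.3194, 0.4635, -0.9342) x2=(1.0329, 1.0475, 0.0840)
step 18: x0=(0.6074, 1.0062, -0.8713) x1=(1.3228, 0.4894, -0.8969) x2=(1.0147, 1.0084, 0.0980)
step 19: x0=(0.6517, 1.0483, -0.8796) x1=(1.3263, 0.5154, -0.8593) x2=(0.9966, 0.9692, 0.1116)
step 20: x0=(0.6959, 1.0904, -0.8878) x1=(1.3299, 0.5414, -0.8213) x2=(0.9784, 0.9298, 0.1250)
step 21: x0=(0.7400, 1.1327, -0.8959) x1=(1.3335, 0.5673, -0.7832) x2=(0.9603, 0.8905, 0.1382)
step 22: x0=(0.7839, 1.1751, -0.9038) x1=(1.3374, 0.5930, -0.7449) x2=(0.9421, 0.8511, 0.1511)
step 23: x0=(0.8278, 1.2176, -0.9116) x1=(1.3414, 0.6185, -0.7064) x2=(0.9240, 0.8118, 0.1638)
step 24: x0=(0.8715, 1.2602, -0.9192) x1=(1.3456, 0.6439, -0.6679) x2=(0.9058, 0.7726, 0.1762)
step 25: x0=(0.9150, 1.3028, -0.9264) x1=(1.3499, 0.6689, -0.6293) x2=(0.8877, 0.7335, 0.1884)
step 26: x0=(0.9585, 1.3454, -0.9334) x1=(1.3545, 0.6938, -0.5906) x2=(0.8695, 0.6946, 0.2003)
step 27: x0=(1.0017, 1.3878, -0.9400) x1=(1.3592, 0.7184, -0.5519) x2=(0.8513, 0.6559, 0.2118)
step 28: x0=(1.0449, 1.4301, -0.9461) x1=(1.3641, 0.7429, -0.5131) x2=(0.8332, 0.6174, 0.2230)
step 29: x0=(1.0878, 1.4721, -0.9517) x1=(1.3691, 0.7672, -0.4744) x2=(0.8151, 0.5793, 0.2337)
step 30: x0=(1.1306, 1.5137, -0.9567) x1=(1.3743, 0.7915, -0.4356) x2=(0.7970, 0.5416, 0.2440)
step 31: x0=(1.1732, 1.5547, -0.9609) x1=(1.3795, 0.8156, -0.3969) x2=(0.7791, 0.5044, 0.2536)
step 32: x0=(1.2154, 1.5950, -0.9644) x1=(1.3847, 0.8398, -0.3581) x2=(0.7614, 0.4677, 0.2627)
step 33: x0=(1.2574, 1.6345, -0.9670) x1=(1.3900, 0.8640, -0.3195) x2=(0.7440, 0.4316, 0.2711)
step 34: x0=(1.2990, 1.6731, -0.9686) x1=(1.3952, 0.8883, -0.2808) x2=(0.7268, 0.3963, 0.2787)
step 35: x0=(1.3401, 1.7106, -0.9692) x1=(1.4004, 0.9126, -0.2423) x2=(0.7101, 0.3618, 0.2855)
step 36: x0=(1.3808, 1.7468, -0.9686) x1=(1.4055, 0.9371, -0.2038) x2=(0.6938, 0.3282, 0.2914)
step 37: x0=(1.4209, 1.7817, -0.9668) x1=(1.4105, 0.9617, -0.1654) x2=(0.6780, 0.2957, 0.2965)
step 38: x0=(1.4603, 1.8151, -0.9637) x1=(1.4153, 0.9863, -0.1272) x2=(0.6629, 0.2643, 0.3006)

pair (0,1), distance 0.8153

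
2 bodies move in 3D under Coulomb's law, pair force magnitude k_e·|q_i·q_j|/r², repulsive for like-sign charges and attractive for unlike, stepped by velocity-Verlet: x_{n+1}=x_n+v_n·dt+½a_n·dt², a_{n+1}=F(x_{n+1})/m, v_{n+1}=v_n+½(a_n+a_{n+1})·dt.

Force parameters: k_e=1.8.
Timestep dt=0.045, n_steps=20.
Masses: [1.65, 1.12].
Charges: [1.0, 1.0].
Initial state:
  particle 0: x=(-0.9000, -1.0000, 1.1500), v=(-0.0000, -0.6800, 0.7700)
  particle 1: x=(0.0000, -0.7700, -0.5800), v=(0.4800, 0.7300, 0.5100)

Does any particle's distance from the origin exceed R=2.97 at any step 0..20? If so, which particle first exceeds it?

step 0: x0=(-0.9000, -1.0000, 1.1500) x1=(0.0000, -0.7700, -0.5800)
step 1: x0=(-0.9001, -1.0306, 1.1849) x1=(0.0218, -0.7371, -0.5574)
step 2: x0=(-0.9005, -1.0613, 1.2203) x1=(0.0440, -0.7041, -0.5356)
step 3: x0=(-0.9012, -1.0922, 1.2561) x1=(0.0665, -0.6709, -0.5144)
step 4: x0=(-0.9020, -1.1231, 1.2924) x1=(0.0894, -0.6376, -0.4939)
step 5: x0=(-0.9032, -1.1541, 1.3292) x1=(0.1127, -0.6041, -0.4740)
step 6: x0=(-0.9045, -1.1853, 1.3663) x1=(0.1362, -0.5704, -0.4547)
step 7: x0=(-0.9061, -1.2166, 1.4038) x1=(0.1602, -0.5366, -0.4360)
step 8: x0=(-0.9079, -1.2480, 1.4417) x1=(0.1844, -0.5025, -0.4178)
step 9: x0=(-0.9098, -1.2795, 1.4799) x1=(0.2089, -0.4683, -0.4001)
step 10: x0=(-0.9120, -1.3112, 1.5185) x1=(0.2337, -0.4338, -0.3829)
step 11: x0=(-0.9144, -1.3431, 1.5574) x1=(0.2588, -0.3991, -0.3662)
step 12: x0=(-0.9169, -1.3751, 1.5965) x1=(0.2841, -0.3642, -0.3499)
step 13: x0=(-0.9196, -1.4072, 1.6360) x1=(0.3097, -0.3291, -0.3340)
step 14: x0=(-0.9225, -1.4395, 1.6756) x1=(0.3356, -0.2938, -0.3184)
step 15: x0=(-0.9255, -1.4719, 1.7156) x1=(0.3616, -0.2583, -0.3033)
step 16: x0=(-0.9287, -1.5044, 1.7558) x1=(0.3879, -0.2226, -0.2885)
step 17: x0=(-0.9320, -1.5371, 1.7961) x1=(0.4144, -0.1866, -0.2739)
step 18: x0=(-0.9355, -1.5699, 1.8367) x1=(0.4411, -0.1505, -0.2597)
step 19: x0=(-0.9391, -1.6029, 1.8775) x1=(0.4679, -0.1142, -0.2458)
step 20: x0=(-0.9428, -1.6360, 1.9185) x1=(0.4950, -0.0777, -0.2322)

no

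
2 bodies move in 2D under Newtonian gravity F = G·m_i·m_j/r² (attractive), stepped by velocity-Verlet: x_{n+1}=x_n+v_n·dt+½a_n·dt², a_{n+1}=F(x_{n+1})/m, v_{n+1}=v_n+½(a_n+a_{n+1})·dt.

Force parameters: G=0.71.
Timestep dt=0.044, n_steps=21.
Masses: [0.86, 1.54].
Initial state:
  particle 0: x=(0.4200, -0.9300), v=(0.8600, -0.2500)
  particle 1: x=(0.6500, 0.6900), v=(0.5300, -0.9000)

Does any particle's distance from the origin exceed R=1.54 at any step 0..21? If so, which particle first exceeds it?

step 0: x0=(0.4200, -0.9300) x1=(0.6500, 0.6900)
step 1: x0=(0.4579, -0.9406) x1=(0.6733, 0.6502)
step 2: x0=(0.4959, -0.9504) x1=(0.6965, 0.6099)
step 3: x0=(0.5340, -0.9593) x1=(0.7197, 0.5692)
step 4: x0=(0.5722, -0.9674) x1=(0.7428, 0.5279)
step 5: x0=(0.6106, -0.9745) x1=(0.7658, 0.4862)
step 6: x0=(0.6490, -0.9807) x1=(0.7888, 0.4439)
step 7: x0=(0.6875, -0.9858) x1=(0.8118, 0.4010)
step 8: x0=(0.7262, -0.9899) x1=(0.8346, 0.3575)
step 9: x0=(0.7649, -0.9927) x1=(0.8575, 0.3134)
step 10: x0=(0.8037, -0.9944) x1=(0.8802, 0.2685)
step 11: x0=(0.8426, -0.9947) x1=(0.9030, 0.2230)
step 12: x0=(0.8815, -0.9936) x1=(0.9257, 0.1766)
step 13: x0=(0.9206, -0.9910) x1=(0.9483, 0.1294)
step 14: x0=(0.9596, -0.9867) x1=(0.9710, 0.0813)
step 15: x0=(0.9987, -0.9805) x1=(0.9936, 0.0321)
step 16: x0=(1.0378, -0.9723) x1=(1.0162, -0.0183)
step 17: x0=(1.0768, -0.9617) x1=(1.0389, -0.0699)
step 18: x0=(1.1157, -0.9485) x1=(1.0616, -0.1230)
step 19: x0=(1.1544, -0.9322) x1=(1.0845, -0.1779)
step 20: x0=(1.1928, -0.9122) x1=(1.1075, -0.2348)
step 21: x0=(1.2306, -0.8878) x1=(1.1308, -0.2942)

no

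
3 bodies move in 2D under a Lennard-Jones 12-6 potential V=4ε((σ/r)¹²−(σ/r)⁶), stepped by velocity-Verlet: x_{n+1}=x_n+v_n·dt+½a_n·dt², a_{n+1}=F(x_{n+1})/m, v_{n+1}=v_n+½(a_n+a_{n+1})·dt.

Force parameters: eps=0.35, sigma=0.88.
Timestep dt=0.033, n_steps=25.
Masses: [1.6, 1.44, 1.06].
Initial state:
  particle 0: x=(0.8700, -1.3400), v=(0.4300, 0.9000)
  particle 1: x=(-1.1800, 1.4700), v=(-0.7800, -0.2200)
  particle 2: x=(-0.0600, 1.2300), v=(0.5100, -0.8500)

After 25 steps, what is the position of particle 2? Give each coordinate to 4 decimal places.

(0.2611, 0.5487)

step 0: x0=(0.8700, -1.3400) x1=(-1.1800, 1.4700) x2=(-0.0600, 1.2300)
step 1: x0=(0.8842, -1.3103) x1=(-1.2054, 1.4627) x2=(-0.0436, 1.2020)
step 2: x0=(0.8984, -1.2806) x1=(-1.2303, 1.4552) x2=(-0.0280, 1.1743)
step 3: x0=(0.9126, -1.2509) x1=(-1.2546, 1.4476) x2=(-0.0131, 1.1466)
step 4: x0=(0.9268, -1.2212) x1=(-1.2786, 1.4400) x2=(0.0013, 1.1191)
step 5: x0=(0.9409, -1.1915) x1=(-1.3022, 1.4322) x2=(0.0153, 1.0917)
step 6: x0=(0.9551, -1.1617) x1=(-1.3255, 1.4244) x2=(0.0289, 1.0644)
step 7: x0=(0.9693, -1.1320) x1=(-1.3486, 1.4165) x2=(0.0421, 1.0372)
step 8: x0=(0.9835, -1.1023) x1=(-1.3715, 1.4085) x2=(0.0551, 1.0100)
step 9: x0=(0.9976, -1.0725) x1=(-1.3942, 1.4005) x2=(0.0679, 0.9829)
step 10: x0=(1.0118, -1.0428) x1=(-1.4168, 1.3925) x2=(0.0804, 0.9558)
step 11: x0=(1.0260, -1.0130) x1=(-1.4393, 1.3844) x2=(0.0929, 0.9288)
step 12: x0=(1.0401, -0.9833) x1=(-1.4616, 1.3763) x2=(0.1052, 0.9018)
step 13: x0=(1.0543, -0.9535) x1=(-1.4839, 1.3682) x2=(0.1173, 0.8748)
step 14: x0=(1.0684, -0.9237) x1=(-1.5061, 1.3601) x2=(0.1294, 0.8478)
step 15: x0=(1.0826, -0.8939) x1=(-1.5283, 1.3519) x2=(0.1415, 0.8208)
step 16: x0=(1.0967, -0.8640) x1=(-1.5504, 1.3437) x2=(0.1535, 0.7938)
step 17: x0=(1.1108, -0.8342) x1=(-1.5724, 1.3355) x2=(0.1654, 0.7668)
step 18: x0=(1.1249, -0.8043) x1=(-1.5944, 1.3273) x2=(0.1773, 0.7398)
step 19: x0=(1.1390, -0.7744) x1=(-1.6164, 1.3191) x2=(0.1892, 0.7127)
step 20: x0=(1.1530, -0.7444) x1=(-1.6383, 1.3108) x2=(0.2011, 0.6855)
step 21: x0=(1.1670, -0.7144) x1=(-1.6602, 1.3026) x2=(0.2130, 0.6584)
step 22: x0=(1.1810, -0.6843) x1=(-1.6821, 1.2943) x2=(0.2249, 0.6311)
step 23: x0=(1.1949, -0.6542) x1=(-1.7040, 1.2861) x2=(0.2369, 0.6037)
step 24: x0=(1.2088, -0.6239) x1=(-1.7258, 1.2778) x2=(0.2489, 0.5763)
step 25: x0=(1.2225, -0.5936) x1=(-1.7477, 1.2695) x2=(0.2611, 0.5487)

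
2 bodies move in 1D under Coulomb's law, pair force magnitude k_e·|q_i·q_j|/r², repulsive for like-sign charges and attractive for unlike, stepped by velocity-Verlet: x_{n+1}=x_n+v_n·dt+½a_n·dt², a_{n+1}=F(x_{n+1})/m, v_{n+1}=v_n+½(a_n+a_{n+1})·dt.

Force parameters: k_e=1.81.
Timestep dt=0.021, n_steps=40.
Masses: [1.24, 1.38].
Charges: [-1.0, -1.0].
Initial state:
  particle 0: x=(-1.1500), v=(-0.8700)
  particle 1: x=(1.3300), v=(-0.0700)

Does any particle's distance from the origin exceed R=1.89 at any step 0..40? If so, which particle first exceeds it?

step 0: x0=(-1.1500) x1=(1.3300)
step 1: x0=(-1.1683) x1=(1.3286)
step 2: x0=(-1.1867) x1=(1.3272)
step 3: x0=(-1.2053) x1=(1.3260)
step 4: x0=(-1.2239) x1=(1.3249)
step 5: x0=(-1.2426) x1=(1.3238)
step 6: x0=(-1.2615) x1=(1.3228)
step 7: x0=(-1.2804) x1=(1.3219)
step 8: x0=(-1.2994) x1=(1.3211)
step 9: x0=(-1.3185) x1=(1.3204)
step 10: x0=(-1.3377) x1=(1.3198)
step 11: x0=(-1.3570) x1=(1.3192)
step 12: x0=(-1.3764) x1=(1.3188)
step 13: x0=(-1.3959) x1=(1.3184)
step 14: x0=(-1.4154) x1=(1.3181)
step 15: x0=(-1.4351) x1=(1.3178)
step 16: x0=(-1.4548) x1=(1.3177)
step 17: x0=(-1.4746) x1=(1.3176)
step 18: x0=(-1.4945) x1=(1.3176)
step 19: x0=(-1.5145) x1=(1.3177)
step 20: x0=(-1.5345) x1=(1.3178)
step 21: x0=(-1.5547) x1=(1.3180)
step 22: x0=(-1.5749) x1=(1.3183)
step 23: x0=(-1.5952) x1=(1.3186)
step 24: x0=(-1.6155) x1=(1.3190)
step 25: x0=(-1.6360) x1=(1.3195)
step 26: x0=(-1.6565) x1=(1.3201)
step 27: x0=(-1.6771) x1=(1.3207)
step 28: x0=(-1.6978) x1=(1.3214)
step 29: x0=(-1.7185) x1=(1.3221)
step 30: x0=(-1.7393) x1=(1.3229)
step 31: x0=(-1.7602) x1=(1.3238)
step 32: x0=(-1.7811) x1=(1.3247)
step 33: x0=(-1.8021) x1=(1.3257)
step 34: x0=(-1.8232) x1=(1.3267)
step 35: x0=(-1.8443) x1=(1.3278)
step 36: x0=(-1.8655) x1=(1.3290)
step 37: x0=(-1.8868) x1=(1.3302)
step 38: x0=(-1.9081) x1=(1.3315)
step 39: x0=(-1.9295) x1=(1.3328)
step 40: x0=(-1.9509) x1=(1.3342)

yes, particle 0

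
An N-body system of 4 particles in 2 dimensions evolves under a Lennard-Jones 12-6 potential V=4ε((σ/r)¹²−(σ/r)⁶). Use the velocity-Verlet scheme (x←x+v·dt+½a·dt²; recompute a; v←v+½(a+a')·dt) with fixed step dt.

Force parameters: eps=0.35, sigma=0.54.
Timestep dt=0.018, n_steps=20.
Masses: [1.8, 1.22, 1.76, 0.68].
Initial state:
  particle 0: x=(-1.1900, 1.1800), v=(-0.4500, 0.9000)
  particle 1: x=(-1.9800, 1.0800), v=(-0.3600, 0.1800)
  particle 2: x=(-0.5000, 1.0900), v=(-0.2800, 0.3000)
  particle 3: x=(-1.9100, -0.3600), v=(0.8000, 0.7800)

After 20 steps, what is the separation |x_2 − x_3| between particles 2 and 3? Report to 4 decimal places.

step 0: x0=(-1.1900, 1.1800) x1=(-1.9800, 1.0800) x2=(-0.5000, 1.0900) x3=(-1.9100, -0.3600)
step 1: x0=(-1.1980, 1.1962) x1=(-1.9864, 1.0833) x2=(-0.5052, 1.0954) x3=(-1.8956, -0.3460)
step 2: x0=(-1.2060, 1.2123) x1=(-1.9925, 1.0865) x2=(-0.5106, 1.1009) x3=(-1.8812, -0.3319)
step 3: x0=(-1.2138, 1.2283) x1=(-1.9984, 1.0898) x2=(-0.5163, 1.1064) x3=(-1.8668, -0.3178)
step 4: x0=(-1.2215, 1.2443) x1=(-2.0042, 1.0932) x2=(-0.5223, 1.1119) x3=(-1.8524, -0.3038)
step 5: x0=(-1.2291, 1.2602) x1=(-2.0096, 1.0966) x2=(-0.5285, 1.1175) x3=(-1.8380, -0.2897)
step 6: x0=(-1.2366, 1.2760) x1=(-2.0149, 1.1000) x2=(-0.5350, 1.1231) x3=(-1.8236, -0.2756)
step 7: x0=(-1.2441, 1.2918) x1=(-2.0200, 1.1034) x2=(-0.5417, 1.1288) x3=(-1.8092, -0.2614)
step 8: x0=(-1.2514, 1.3074) x1=(-2.0248, 1.1069) x2=(-0.5487, 1.1346) x3=(-1.7948, -0.2473)
step 9: x0=(-1.2586, 1.3230) x1=(-2.0294, 1.1105) x2=(-0.5559, 1.1404) x3=(-1.7804, -0.2332)
step 10: x0=(-1.2658, 1.3384) x1=(-2.0339, 1.1141) x2=(-0.5633, 1.1463) x3=(-1.7660, -0.2190)
step 11: x0=(-1.2729, 1.3538) x1=(-2.0381, 1.1178) x2=(-0.5710, 1.1522) x3=(-1.7516, -0.2048)
step 12: x0=(-1.2799, 1.3690) x1=(-2.0421, 1.1215) x2=(-0.5789, 1.1582) x3=(-1.7372, -0.1906)
step 13: x0=(-1.2868, 1.3842) x1=(-2.0459, 1.1252) x2=(-0.5870, 1.1642) x3=(-1.7227, -0.1764)
step 14: x0=(-1.2936, 1.3992) x1=(-2.0495, 1.1291) x2=(-0.5953, 1.1703) x3=(-1.7083, -0.1622)
step 15: x0=(-1.3004, 1.4141) x1=(-2.0528, 1.1330) x2=(-0.6039, 1.1765) x3=(-1.6939, -0.1480)
step 16: x0=(-1.3071, 1.4289) x1=(-2.0560, 1.1369) x2=(-0.6126, 1.1828) x3=(-1.6795, -0.1337)
step 17: x0=(-1.3137, 1.4435) x1=(-2.0590, 1.1410) x2=(-0.6216, 1.1891) x3=(-1.6651, -0.1194)
step 18: x0=(-1.3202, 1.4580) x1=(-2.0618, 1.1451) x2=(-0.6308, 1.1956) x3=(-1.6507, -0.1051)
step 19: x0=(-1.3267, 1.4724) x1=(-2.0644, 1.1493) x2=(-0.6402, 1.2021) x3=(-1.6364, -0.0908)
step 20: x0=(-1.3331, 1.4867) x1=(-2.0668, 1.1535) x2=(-0.6499, 1.2086) x3=(-1.6220, -0.0765)

1.6114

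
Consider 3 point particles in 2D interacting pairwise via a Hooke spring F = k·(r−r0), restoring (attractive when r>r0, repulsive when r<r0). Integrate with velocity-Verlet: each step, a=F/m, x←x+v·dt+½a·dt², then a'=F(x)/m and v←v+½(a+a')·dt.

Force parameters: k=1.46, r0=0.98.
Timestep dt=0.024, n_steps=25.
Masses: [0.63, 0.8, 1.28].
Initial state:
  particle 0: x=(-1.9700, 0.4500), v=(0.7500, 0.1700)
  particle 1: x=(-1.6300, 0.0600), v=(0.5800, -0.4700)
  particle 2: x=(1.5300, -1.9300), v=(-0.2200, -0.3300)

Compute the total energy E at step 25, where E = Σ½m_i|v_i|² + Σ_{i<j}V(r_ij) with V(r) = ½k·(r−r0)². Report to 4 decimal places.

13.9195

step 0: x0=(-1.9700, 0.4500) x1=(-1.6300, 0.0600) x2=(1.5300, -1.9300)
step 1: x0=(-1.9504, 0.4531) x1=(-1.6147, 0.0478) x2=(1.5231, -1.9368)
step 2: x0=(-1.9276, 0.4542) x1=(-1.5967, 0.0336) x2=(1.5129, -1.9415)
step 3: x0=(-1.9017, 0.4533) x1=(-1.5759, 0.0176) x2=(1.4994, -1.9440)
step 4: x0=(-1.8727, 0.4505) x1=(-1.5526, -0.0003) x2=(1.4828, -1.9444)
step 5: x0=(-1.8406, 0.4456) x1=(-1.5266, -0.0201) x2=(1.4631, -1.9426)
step 6: x0=(-1.8054, 0.4389) x1=(-1.4982, -0.0416) x2=(1.4403, -1.9388)
step 7: x0=(-1.7673, 0.4301) x1=(-1.4672, -0.0650) x2=(1.4144, -1.9328)
step 8: x0=(-1.7262, 0.4195) x1=(-1.4339, -0.0902) x2=(1.3857, -1.9248)
step 9: x0=(-1.6823, 0.4070) x1=(-1.3983, -0.1171) x2=(1.3541, -1.9148)
step 10: x0=(-1.6356, 0.3926) x1=(-1.3605, -0.1456) x2=(1.3198, -1.9029)
step 11: x0=(-1.5862, 0.3764) x1=(-1.3205, -0.1758) x2=(1.2828, -1.8890)
step 12: x0=(-1.5343, 0.3584) x1=(-1.2785, -0.2076) x2=(1.2432, -1.8732)
step 13: x0=(-1.4798, 0.3387) x1=(-1.2345, -0.2409) x2=(1.2012, -1.8557)
step 14: x0=(-1.4230, 0.3174) x1=(-1.1887, -0.2756) x2=(1.1569, -1.8364)
step 15: x0=(-1.3639, 0.2944) x1=(-1.1412, -0.3118) x2=(1.1104, -1.8155)
step 16: x0=(-1.3027, 0.2699) x1=(-1.0920, -0.3493) x2=(1.0618, -1.7929)
step 17: x0=(-1.2394, 0.2439) x1=(-1.0413, -0.3881) x2=(1.0112, -1.7688)
step 18: x0=(-1.1742, 0.2164) x1=(-0.9892, -0.4281) x2=(0.9588, -1.7433)
step 19: x0=(-1.1072, 0.1877) x1=(-0.9358, -0.4692) x2=(0.9048, -1.7165)
step 20: x0=(-1.0386, 0.1577) x1=(-0.8813, -0.5113) x2=(0.8492, -1.6883)
step 21: x0=(-0.9685, 0.1265) x1=(-0.8257, -0.5544) x2=(0.7923, -1.6590)
step 22: x0=(-0.8971, 0.0943) x1=(-0.7692, -0.5983) x2=(0.7341, -1.6286)
step 23: x0=(-0.8245, 0.0610) x1=(-0.7119, -0.6431) x2=(0.6748, -1.5973)
step 24: x0=(-0.7507, 0.0269) x1=(-0.6540, -0.6885) x2=(0.6146, -1.5650)
step 25: x0=(-0.6761, -0.0080) x1=(-0.5955, -0.7346) x2=(0.5536, -1.5320)
step 0 velocities: v0=(0.7500, 0.1700) v1=(0.5800, -0.4700) v2=(-0.2200, -0.3300)
step 0: KE=0.5099, PE=13.4172, E=13.9271
step 25 velocities: v0=(3.1265, -1.4694) v1=(2.4437, -1.9293) v2=(-2.5545, 1.3889)
step 25: KE=13.0477, PE=0.8718, E=13.9195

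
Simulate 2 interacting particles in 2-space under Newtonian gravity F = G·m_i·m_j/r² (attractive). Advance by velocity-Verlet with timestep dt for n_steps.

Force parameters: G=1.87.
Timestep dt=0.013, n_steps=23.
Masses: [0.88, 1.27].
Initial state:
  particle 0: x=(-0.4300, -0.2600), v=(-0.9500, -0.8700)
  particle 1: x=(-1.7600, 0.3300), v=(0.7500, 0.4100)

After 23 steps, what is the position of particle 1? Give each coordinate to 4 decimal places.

(-1.5021, 0.4310)

step 0: x0=(-0.4300, -0.2600) x1=(-1.7600, 0.3300)
step 1: x0=(-0.4424, -0.2713) x1=(-1.7502, 0.3353)
step 2: x0=(-0.4550, -0.2825) x1=(-1.7403, 0.3406)
step 3: x0=(-0.4678, -0.2936) x1=(-1.7302, 0.3457)
step 4: x0=(-0.4808, -0.3046) x1=(-1.7200, 0.3509)
step 5: x0=(-0.4940, -0.3155) x1=(-1.7097, 0.3559)
step 6: x0=(-0.5073, -0.3263) x1=(-1.6993, 0.3609)
step 7: x0=(-0.5208, -0.3370) x1=(-1.6887, 0.3658)
step 8: x0=(-0.5345, -0.3476) x1=(-1.6781, 0.3707)
step 9: x0=(-0.5484, -0.3581) x1=(-1.6672, 0.3754)
step 10: x0=(-0.5625, -0.3685) x1=(-1.6563, 0.3801)
step 11: x0=(-0.5767, -0.3787) x1=(-1.6452, 0.3847)
step 12: x0=(-0.5912, -0.3888) x1=(-1.6340, 0.3892)
step 13: x0=(-0.6058, -0.3988) x1=(-1.6227, 0.3936)
step 14: x0=(-0.6206, -0.4086) x1=(-1.6112, 0.3978)
step 15: x0=(-0.6357, -0.4182) x1=(-1.5996, 0.4020)
step 16: x0=(-0.6509, -0.4277) x1=(-1.5879, 0.4061)
step 17: x0=(-0.6663, -0.4370) x1=(-1.5760, 0.4100)
step 18: x0=(-0.6819, -0.4462) x1=(-1.5640, 0.4139)
step 19: x0=(-0.6977, -0.4551) x1=(-1.5519, 0.4176)
step 20: x0=(-0.7136, -0.4639) x1=(-1.5396, 0.4211)
step 21: x0=(-0.7298, -0.4724) x1=(-1.5272, 0.4246)
step 22: x0=(-0.7461, -0.4808) x1=(-1.5147, 0.4278)
step 23: x0=(-0.7627, -0.4889) x1=(-1.5021, 0.4310)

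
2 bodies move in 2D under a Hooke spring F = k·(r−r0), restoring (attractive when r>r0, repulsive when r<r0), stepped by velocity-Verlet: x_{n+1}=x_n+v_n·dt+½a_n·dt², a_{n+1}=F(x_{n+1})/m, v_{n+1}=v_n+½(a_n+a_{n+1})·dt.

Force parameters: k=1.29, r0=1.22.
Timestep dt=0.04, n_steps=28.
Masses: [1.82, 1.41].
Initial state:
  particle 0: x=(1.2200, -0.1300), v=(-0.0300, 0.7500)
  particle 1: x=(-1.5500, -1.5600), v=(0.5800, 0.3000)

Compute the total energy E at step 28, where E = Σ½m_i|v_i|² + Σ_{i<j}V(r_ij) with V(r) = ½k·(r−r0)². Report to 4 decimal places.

step 0: x0=(1.2200, -0.1300) x1=(-1.5500, -1.5600)
step 1: x0=(1.2178, -0.1005) x1=(-1.5256, -1.5474)
step 2: x0=(1.2138, -0.0720) x1=(-1.4987, -1.5334)
step 3: x0=(1.2079, -0.0445) x1=(-1.4694, -1.5182)
step 4: x0=(1.2002, -0.0180) x1=(-1.4378, -1.5017)
step 5: x0=(1.1907, 0.0075) x1=(-1.4039, -1.4839)
step 6: x0=(1.1794, 0.0320) x1=(-1.3677, -1.4648)
step 7: x0=(1.1665, 0.0555) x1=(-1.3293, -1.4444)
step 8: x0=(1.1519, 0.0781) x1=(-1.2888, -1.4228)
step 9: x0=(1.1357, 0.0996) x1=(-1.2463, -1.3998)
step 10: x0=(1.1180, 0.1202) x1=(-1.2018, -1.3757)
step 11: x0=(1.0988, 0.1398) x1=(-1.1554, -1.3503)
step 12: x0=(1.0782, 0.1585) x1=(-1.1072, -1.3237)
step 13: x0=(1.0563, 0.1763) x1=(-1.0572, -1.2959)
step 14: x0=(1.0331, 0.1932) x1=(-1.0056, -1.2671)
step 15: x0=(1.0087, 0.2093) x1=(-0.9525, -1.2371)
step 16: x0=(0.9833, 0.2245) x1=(-0.8980, -1.2060)
step 17: x0=(0.9567, 0.2390) x1=(-0.8421, -1.1740)
step 18: x0=(0.9293, 0.2527) x1=(-0.7850, -1.1410)
step 19: x0=(0.9010, 0.2657) x1=(-0.7268, -1.1070)
step 20: x0=(0.8718, 0.2780) x1=(-0.6676, -1.0722)
step 21: x0=(0.8420, 0.2898) x1=(-0.6074, -1.0366)
step 22: x0=(0.8116, 0.3009) x1=(-0.5465, -1.0003)
step 23: x0=(0.7806, 0.3116) x1=(-0.4848, -0.9633)
step 24: x0=(0.7491, 0.3217) x1=(-0.4226, -0.9257)
step 25: x0=(0.7173, 0.3315) x1=(-0.3598, -0.8876)
step 26: x0=(0.6851, 0.3409) x1=(-0.2967, -0.8490)
step 27: x0=(0.6528, 0.3501) x1=(-0.2333, -0.8101)
step 28: x0=(0.6202, 0.3590) x1=(-0.1696, -0.7709)
step 0 velocities: v0=(-0.0300, 0.7500) v1=(0.5800, 0.3000)
step 0: KE=0.8133, PE=2.3219, E=3.1352
step 28 velocities: v0=(-0.8147, 0.2212) v1=(1.5928, 0.9826)
step 28: KE=3.1178, PE=0.0162, E=3.1341

3.1341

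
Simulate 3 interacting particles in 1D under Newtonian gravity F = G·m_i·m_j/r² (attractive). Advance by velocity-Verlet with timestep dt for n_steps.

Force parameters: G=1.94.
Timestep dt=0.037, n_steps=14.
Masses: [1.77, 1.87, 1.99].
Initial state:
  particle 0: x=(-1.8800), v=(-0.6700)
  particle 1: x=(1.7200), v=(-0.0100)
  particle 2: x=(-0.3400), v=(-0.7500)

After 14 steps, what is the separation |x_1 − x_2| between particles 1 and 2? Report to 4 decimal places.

2.4125

step 0: x0=(-1.8800) x1=(1.7200) x2=(-0.3400)
step 1: x0=(-1.9035) x1=(1.7188) x2=(-0.3682)
step 2: x0=(-1.9243) x1=(1.7161) x2=(-0.3972)
step 3: x0=(-1.9426) x1=(1.7118) x2=(-0.4271)
step 4: x0=(-1.9581) x1=(1.7060) x2=(-0.4580)
step 5: x0=(-1.9710) x1=(1.6987) x2=(-0.4899)
step 6: x0=(-1.9810) x1=(1.6900) x2=(-0.5229)
step 7: x0=(-1.9882) x1=(1.6799) x2=(-0.5571)
step 8: x0=(-1.9925) x1=(1.6683) x2=(-0.5926)
step 9: x0=(-1.9936) x1=(1.6554) x2=(-0.6295)
step 10: x0=(-1.9916) x1=(1.6411) x2=(-0.6680)
step 11: x0=(-1.9862) x1=(1.6254) x2=(-0.7083)
step 12: x0=(-1.9771) x1=(1.6084) x2=(-0.7505)
step 13: x0=(-1.9642) x1=(1.5901) x2=(-0.7950)
step 14: x0=(-1.9470) x1=(1.5705) x2=(-0.8420)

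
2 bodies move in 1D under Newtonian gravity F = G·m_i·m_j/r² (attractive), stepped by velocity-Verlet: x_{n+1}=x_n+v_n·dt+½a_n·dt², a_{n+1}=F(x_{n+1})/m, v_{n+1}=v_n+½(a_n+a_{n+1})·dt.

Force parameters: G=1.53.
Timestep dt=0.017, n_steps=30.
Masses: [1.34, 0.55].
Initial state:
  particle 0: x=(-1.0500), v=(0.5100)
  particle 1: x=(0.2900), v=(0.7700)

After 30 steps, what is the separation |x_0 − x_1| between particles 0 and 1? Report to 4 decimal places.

step 0: x0=(-1.0500) x1=(0.2900)
step 1: x0=(-1.0413) x1=(0.3029)
step 2: x0=(-1.0324) x1=(0.3155)
step 3: x0=(-1.0234) x1=(0.3278)
step 4: x0=(-1.0142) x1=(0.3397)
step 5: x0=(-1.0050) x1=(0.3514)
step 6: x0=(-0.9956) x1=(0.3627)
step 7: x0=(-0.9860) x1=(0.3736)
step 8: x0=(-0.9764) x1=(0.3843)
step 9: x0=(-0.9666) x1=(0.3946)
step 10: x0=(-0.9566) x1=(0.4047)
step 11: x0=(-0.9466) x1=(0.4144)
step 12: x0=(-0.9364) x1=(0.4237)
step 13: x0=(-0.9261) x1=(0.4328)
step 14: x0=(-0.9156) x1=(0.4415)
step 15: x0=(-0.9050) x1=(0.4500)
step 16: x0=(-0.8943) x1=(0.4581)
step 17: x0=(-0.8834) x1=(0.4658)
step 18: x0=(-0.8725) x1=(0.4733)
step 19: x0=(-0.8613) x1=(0.4804)
step 20: x0=(-0.8501) x1=(0.4872)
step 21: x0=(-0.8387) x1=(0.4936)
step 22: x0=(-0.8272) x1=(0.4998)
step 23: x0=(-0.8155) x1=(0.5055)
step 24: x0=(-0.8037) x1=(0.5110)
step 25: x0=(-0.7917) x1=(0.5161)
step 26: x0=(-0.7796) x1=(0.5209)
step 27: x0=(-0.7674) x1=(0.5253)
step 28: x0=(-0.7550) x1=(0.5293)
step 29: x0=(-0.7425) x1=(0.5330)
step 30: x0=(-0.7298) x1=(0.5363)

1.2662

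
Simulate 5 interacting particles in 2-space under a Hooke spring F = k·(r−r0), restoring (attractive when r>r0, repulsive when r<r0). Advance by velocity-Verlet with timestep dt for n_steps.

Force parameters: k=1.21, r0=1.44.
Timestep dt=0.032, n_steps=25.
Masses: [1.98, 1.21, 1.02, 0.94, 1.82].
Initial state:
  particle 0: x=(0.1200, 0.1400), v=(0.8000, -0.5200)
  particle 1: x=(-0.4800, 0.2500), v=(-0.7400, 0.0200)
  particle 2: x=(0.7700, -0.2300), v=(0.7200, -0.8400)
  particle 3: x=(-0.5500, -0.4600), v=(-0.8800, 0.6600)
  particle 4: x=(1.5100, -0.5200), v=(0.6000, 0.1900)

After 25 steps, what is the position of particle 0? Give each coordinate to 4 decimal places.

step 0: x0=(0.1200, 0.1400) x1=(-0.4800, 0.2500) x2=(0.7700, -0.2300) x3=(-0.5500, -0.4600) x4=(1.5100, -0.5200)
step 1: x0=(0.1458, 0.1235) x1=(-0.5038, 0.2510) x2=(0.7932, -0.2570) x3=(-0.5781, -0.4396) x4=(1.5289, -0.5139)
step 2: x0=(0.1721, 0.1073) x1=(-0.5276, 0.2526) x2=(0.8164, -0.2841) x3=(-0.6061, -0.4207) x4=(1.5473, -0.5077)
step 3: x0=(0.1987, 0.0915) x1=(-0.5513, 0.2549) x2=(0.8396, -0.3114) x3=(-0.6338, -0.4031) x4=(1.5652, -0.5015)
step 4: x0=(0.2256, 0.0758) x1=(-0.5748, 0.2578) x2=(0.8625, -0.3389) x3=(-0.6611, -0.3870) x4=(1.5824, -0.4951)
step 5: x0=(0.2528, 0.0605) x1=(-0.5978, 0.2614) x2=(0.8851, -0.3667) x3=(-0.6879, -0.3722) x4=(1.5989, -0.4886)
step 6: x0=(0.2803, 0.0454) x1=(-0.6203, 0.2655) x2=(0.9072, -0.3946) x3=(-0.7141, -0.3587) x4=(1.6148, -0.4820)
step 7: x0=(0.3079, 0.0306) x1=(-0.6420, 0.2702) x2=(0.9285, -0.4229) x3=(-0.7394, -0.3465) x4=(1.6300, -0.4752)
step 8: x0=(0.3357, 0.0160) x1=(-0.6629, 0.2754) x2=(0.9491, -0.4513) x3=(-0.7638, -0.3356) x4=(1.6444, -0.4682)
step 9: x0=(0.3635, 0.0017) x1=(-0.6828, 0.2811) x2=(0.9687, -0.4801) x3=(-0.7870, -0.3260) x4=(1.6581, -0.4610)
step 10: x0=(0.3913, -0.0124) x1=(-0.7016, 0.2872) x2=(0.9872, -0.5092) x3=(-0.8090, -0.3176) x4=(1.6710, -0.4536)
step 11: x0=(0.4190, -0.0262) x1=(-0.7191, 0.2938) x2=(1.0045, -0.5386) x3=(-0.8296, -0.3105) x4=(1.6831, -0.4458)
step 12: x0=(0.4466, -0.0397) x1=(-0.7352, 0.3007) x2=(1.0205, -0.5683) x3=(-0.8487, -0.3047) x4=(1.6943, -0.4378)
step 13: x0=(0.4741, -0.0530) x1=(-0.7498, 0.3079) x2=(1.0351, -0.5984) x3=(-0.8660, -0.3001) x4=(1.7046, -0.4294)
step 14: x0=(0.5013, -0.0659) x1=(-0.7628, 0.3155) x2=(1.0482, -0.6289) x3=(-0.8816, -0.2968) x4=(1.7141, -0.4207)
step 15: x0=(0.5282, -0.0786) x1=(-0.7741, 0.3232) x2=(1.0597, -0.6598) x3=(-0.8952, -0.2948) x4=(1.7226, -0.4117)
step 16: x0=(0.5547, -0.0909) x1=(-0.7836, 0.3312) x2=(1.0695, -0.6911) x3=(-0.9067, -0.2940) x4=(1.7301, -0.4022)
step 17: x0=(0.5808, -0.1029) x1=(-0.7912, 0.3393) x2=(1.0777, -0.7227) x3=(-0.9161, -0.2944) x4=(1.7366, -0.3923)
step 18: x0=(0.6066, -0.1146) x1=(-0.7968, 0.3475) x2=(1.0841, -0.7549) x3=(-0.9232, -0.2961) x4=(1.7422, -0.3819)
step 19: x0=(0.6318, -0.1258) x1=(-0.8004, 0.3557) x2=(1.0888, -0.7874) x3=(-0.9279, -0.2990) x4=(1.7466, -0.3712)
step 20: x0=(0.6564, -0.1368) x1=(-0.8020, 0.3640) x2=(1.0917, -0.8203) x3=(-0.9303, -0.3031) x4=(1.7501, -0.3600)
step 21: x0=(0.6806, -0.1473) x1=(-0.8014, 0.3722) x2=(1.0928, -0.8536) x3=(-0.9302, -0.3085) x4=(1.7525, -0.3483)
step 22: x0=(0.7041, -0.1574) x1=(-0.7986, 0.3803) x2=(1.0921, -0.8873) x3=(-0.9275, -0.3150) x4=(1.7538, -0.3362)
step 23: x0=(0.7269, -0.1672) x1=(-0.7936, 0.3883) x2=(1.0895, -0.9213) x3=(-0.9223, -0.3227) x4=(1.7540, -0.3237)
step 24: x0=(0.7492, -0.1765) x1=(-0.7865, 0.3962) x2=(1.0852, -0.9555) x3=(-0.9145, -0.3316) x4=(1.7531, -0.3107)
step 25: x0=(0.7707, -0.1854) x1=(-0.7771, 0.4038) x2=(1.0791, -0.9900) x3=(-0.9042, -0.3415) x4=(1.7511, -0.2973)

(0.7707, -0.1854)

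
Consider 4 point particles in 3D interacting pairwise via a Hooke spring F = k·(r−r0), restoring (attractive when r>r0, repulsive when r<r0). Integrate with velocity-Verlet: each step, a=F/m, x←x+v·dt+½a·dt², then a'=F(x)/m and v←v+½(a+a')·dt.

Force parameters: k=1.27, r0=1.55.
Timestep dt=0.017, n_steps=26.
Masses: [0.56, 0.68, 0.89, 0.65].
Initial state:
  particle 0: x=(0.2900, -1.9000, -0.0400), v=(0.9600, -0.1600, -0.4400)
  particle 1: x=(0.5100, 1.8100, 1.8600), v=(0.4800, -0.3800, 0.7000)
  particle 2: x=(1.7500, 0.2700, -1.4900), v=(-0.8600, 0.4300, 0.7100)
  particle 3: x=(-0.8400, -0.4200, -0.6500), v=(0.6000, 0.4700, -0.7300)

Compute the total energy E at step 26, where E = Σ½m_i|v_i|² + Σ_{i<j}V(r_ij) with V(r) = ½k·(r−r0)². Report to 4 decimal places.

14.6029

step 0: x0=(0.2900, -1.9000, -0.0400) x1=(0.5100, 1.8100, 1.8600) x2=(1.7500, 0.2700, -1.4900) x3=(-0.8400, -0.4200, -0.6500)
step 1: x0=(0.3065, -1.9015, -0.0474) x1=(0.5181, 1.8023, 1.8706) x2=(1.7348, 0.2772, -1.4773) x3=(-0.8292, -0.4117, -0.6621)
step 2: x0=(0.3234, -1.9006, -0.0545) x1=(0.5261, 1.7922, 1.8788) x2=(1.7186, 0.2843, -1.4633) x3=(-0.8172, -0.4026, -0.6735)
step 3: x0=(0.3407, -1.8973, -0.0613) x1=(0.5341, 1.7797, 1.8844) x2=(1.7014, 0.2911, -1.4481) x3=(-0.8039, -0.3928, -0.6841)
step 4: x0=(0.3582, -1.8916, -0.0678) x1=(0.5419, 1.7647, 1.8875) x2=(1.6832, 0.2978, -1.4317) x3=(-0.7895, -0.3824, -0.6941)
step 5: x0=(0.3761, -1.8834, -0.0741) x1=(0.5496, 1.7474, 1.8880) x2=(1.6640, 0.3043, -1.4141) x3=(-0.7740, -0.3713, -0.7033)
step 6: x0=(0.3943, -1.8729, -0.0801) x1=(0.5572, 1.7278, 1.8861) x2=(1.6439, 0.3106, -1.3953) x3=(-0.7573, -0.3596, -0.7118)
step 7: x0=(0.4128, -1.8601, -0.0857) x1=(0.5647, 1.7059, 1.8816) x2=(1.6229, 0.3168, -1.3753) x3=(-0.7395, -0.3472, -0.7195)
step 8: x0=(0.4315, -1.8450, -0.0910) x1=(0.5721, 1.6817, 1.8747) x2=(1.6010, 0.3228, -1.3542) x3=(-0.7206, -0.3342, -0.7264)
step 9: x0=(0.4504, -1.8276, -0.0960) x1=(0.5793, 1.6553, 1.8654) x2=(1.5783, 0.3286, -1.3320) x3=(-0.7006, -0.3207, -0.7326)
step 10: x0=(0.4695, -1.8079, -0.1006) x1=(0.5864, 1.6268, 1.8536) x2=(1.5549, 0.3342, -1.3088) x3=(-0.6797, -0.3066, -0.7380)
step 11: x0=(0.4888, -1.7861, -0.1049) x1=(0.5934, 1.5961, 1.8395) x2=(1.5307, 0.3397, -1.2845) x3=(-0.6577, -0.2919, -0.7426)
step 12: x0=(0.5083, -1.7621, -0.1088) x1=(0.6003, 1.5634, 1.8230) x2=(1.5058, 0.3450, -1.2593) x3=(-0.6348, -0.2767, -0.7465)
step 13: x0=(0.5279, -1.7361, -0.1123) x1=(0.6071, 1.5288, 1.8042) x2=(1.4802, 0.3501, -1.2331) x3=(-0.6110, -0.2610, -0.7496)
step 14: x0=(0.5476, -1.7081, -0.1155) x1=(0.6137, 1.4922, 1.7832) x2=(1.4541, 0.3551, -1.2059) x3=(-0.5863, -0.2449, -0.7519)
step 15: x0=(0.5674, -1.6781, -0.1184) x1=(0.6202, 1.4538, 1.7600) x2=(1.4273, 0.3599, -1.1779) x3=(-0.5608, -0.2283, -0.7534)
step 16: x0=(0.5873, -1.6462, -0.1208) x1=(0.6266, 1.4137, 1.7347) x2=(1.4001, 0.3646, -1.1491) x3=(-0.5346, -0.2113, -0.7542)
step 17: x0=(0.6072, -1.6126, -0.1229) x1=(0.6329, 1.3719, 1.7074) x2=(1.3724, 0.3692, -1.1194) x3=(-0.5076, -0.1939, -0.7543)
step 18: x0=(0.6272, -1.5773, -0.1246) x1=(0.6391, 1.3285, 1.6780) x2=(1.3442, 0.3737, -1.0890) x3=(-0.4799, -0.1761, -0.7536)
step 19: x0=(0.6472, -1.5403, -0.1260) x1=(0.6451, 1.2836, 1.6468) x2=(1.3156, 0.3780, -1.0579) x3=(-0.4515, -0.1580, -0.7522)
step 20: x0=(0.6672, -1.5018, -0.1270) x1=(0.6510, 1.2372, 1.6137) x2=(1.2868, 0.3822, -1.0261) x3=(-0.4226, -0.1395, -0.7502)
step 21: x0=(0.6872, -1.4619, -0.1276) x1=(0.6568, 1.1895, 1.5789) x2=(1.2576, 0.3864, -0.9937) x3=(-0.3932, -0.1208, -0.7474)
step 22: x0=(0.7072, -1.4206, -0.1279) x1=(0.6625, 1.1406, 1.5424) x2=(1.2281, 0.3904, -0.9607) x3=(-0.3633, -0.1019, -0.7441)
step 23: x0=(0.7272, -1.3781, -0.1278) x1=(0.6681, 1.0905, 1.5044) x2=(1.1985, 0.3944, -0.9272) x3=(-0.3330, -0.0827, -0.7401)
step 24: x0=(0.7471, -1.3344, -0.1274) x1=(0.6736, 1.0394, 1.4649) x2=(1.1687, 0.3983, -0.8933) x3=(-0.3024, -0.0633, -0.7355)
step 25: x0=(0.7670, -1.2897, -0.1267) x1=(0.6790, 0.9873, 1.4240) x2=(1.1388, 0.4022, -0.8588) x3=(-0.2714, -0.0437, -0.7304)
step 26: x0=(0.7868, -1.2441, -0.1256) x1=(0.6843, 0.9344, 1.3819) x2=(1.1088, 0.4061, -0.8240) x3=(-0.2402, -0.0240, -0.7247)
step 0 velocities: v0=(0.9600, -0.1600, -0.4400) v1=(0.4800, -0.3800, 0.7000) v2=(-0.8600, 0.4300, 0.7100) v3=(0.6000, 0.4700, -0.7300)
step 0: KE=1.6112, PE=12.9972, E=14.6084
step 26 velocities: v0=(1.1646, 2.7086, 0.0712) v1=(0.3086, -3.1384, -2.5125) v2=(-1.7639, 0.2263, 2.0566) v3=(1.8406, 1.1632, 0.3466)
step 26: KE=12.8323, PE=1.7705, E=14.6029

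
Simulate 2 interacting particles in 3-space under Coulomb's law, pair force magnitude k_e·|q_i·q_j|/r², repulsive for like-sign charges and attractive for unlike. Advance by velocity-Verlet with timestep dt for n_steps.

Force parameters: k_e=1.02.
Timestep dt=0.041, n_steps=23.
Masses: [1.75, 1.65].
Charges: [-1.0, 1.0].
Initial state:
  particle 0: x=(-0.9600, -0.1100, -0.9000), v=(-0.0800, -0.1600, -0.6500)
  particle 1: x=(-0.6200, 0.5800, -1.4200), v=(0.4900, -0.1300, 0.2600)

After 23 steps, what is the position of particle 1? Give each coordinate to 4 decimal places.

step 0: x0=(-0.9600, -0.1100, -0.9000) x1=(-0.6200, 0.5800, -1.4200)
step 1: x0=(-0.9631, -0.1161, -0.9270) x1=(-0.6001, 0.5742, -1.4090)
step 2: x0=(-0.9657, -0.1214, -0.9545) x1=(-0.5808, 0.5675, -1.3974)
step 3: x0=(-0.9678, -0.1257, -0.9827) x1=(-0.5619, 0.5598, -1.3851)
step 4: x0=(-0.9693, -0.1292, -1.0114) x1=(-0.5437, 0.5512, -1.3722)
step 5: x0=(-0.9703, -0.1316, -1.0407) x1=(-0.5261, 0.5414, -1.3588)
step 6: x0=(-0.9705, -0.1330, -1.0704) x1=(-0.5092, 0.5307, -1.3449)
step 7: x0=(-0.9701, -0.1334, -1.1005) x1=(-0.4931, 0.5188, -1.3305)
step 8: x0=(-0.9688, -0.1327, -1.1311) x1=(-0.4778, 0.5057, -1.3158)
step 9: x0=(-0.9667, -0.1308, -1.1619) x1=(-0.4634, 0.4915, -1.3006)
step 10: x0=(-0.9637, -0.1279, -1.1930) x1=(-0.4500, 0.4761, -1.2853)
step 11: x0=(-0.9597, -0.1238, -1.2243) x1=(-0.4376, 0.4594, -1.2697)
step 12: x0=(-0.9546, -0.1185, -1.2557) x1=(-0.4264, 0.4415, -1.2540)
step 13: x0=(-0.9484, -0.1119, -1.2871) x1=(-0.4164, 0.4223, -1.2383)
step 14: x0=(-0.9409, -0.1042, -1.3183) x1=(-0.4077, 0.4018, -1.2228)
step 15: x0=(-0.9322, -0.0953, -1.3494) x1=(-0.4003, 0.3801, -1.2075)
step 16: x0=(-0.9222, -0.0851, -1.3800) x1=(-0.3943, 0.3570, -1.1926)
step 17: x0=(-0.9107, -0.0738, -1.4102) x1=(-0.3899, 0.3327, -1.1782)
step 18: x0=(-0.8977, -0.0613, -1.4397) x1=(-0.3870, 0.3072, -1.1645)
step 19: x0=(-0.8832, -0.0477, -1.4684) x1=(-0.3858, 0.2804, -1.1517)
step 20: x0=(-0.8671, -0.0330, -1.4960) x1=(-0.3863, 0.2526, -1.1400)
step 21: x0=(-0.8494, -0.0174, -1.5225) x1=(-0.3884, 0.2238, -1.1295)
step 22: x0=(-0.8301, -0.0009, -1.5476) x1=(-0.3923, 0.1940, -1.1205)
step 23: x0=(-0.8091, 0.0163, -1.5711) x1=(-0.3980, 0.1635, -1.1132)

(-0.3980, 0.1635, -1.1132)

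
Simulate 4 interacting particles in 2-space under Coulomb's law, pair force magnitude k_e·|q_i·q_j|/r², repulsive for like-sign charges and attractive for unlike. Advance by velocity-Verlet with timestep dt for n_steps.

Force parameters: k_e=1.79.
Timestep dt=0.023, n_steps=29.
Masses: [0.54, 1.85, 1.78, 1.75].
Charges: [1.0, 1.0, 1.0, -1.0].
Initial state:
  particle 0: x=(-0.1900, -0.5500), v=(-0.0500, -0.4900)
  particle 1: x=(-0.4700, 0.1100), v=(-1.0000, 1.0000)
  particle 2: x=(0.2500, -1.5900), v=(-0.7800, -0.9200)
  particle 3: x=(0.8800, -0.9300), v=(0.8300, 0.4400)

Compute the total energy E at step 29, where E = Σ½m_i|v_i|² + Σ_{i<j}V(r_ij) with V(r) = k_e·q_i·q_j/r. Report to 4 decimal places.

4.4515

step 0: x0=(-0.1900, -0.5500) x1=(-0.4700, 0.1100) x2=(0.2500, -1.5900) x3=(0.8800, -0.9300)
step 1: x0=(-0.1901, -0.5624) x1=(-0.4932, 0.1335) x2=(0.2324, -1.6112) x3=(0.8986, -0.9200)
step 2: x0=(-0.1883, -0.5768) x1=(-0.5166, 0.1578) x2=(0.2154, -1.6325) x3=(0.9162, -0.9102)
step 3: x0=(-0.1845, -0.5927) x1=(-0.5403, 0.1829) x2=(0.1990, -1.6539) x3=(0.9330, -0.9005)
step 4: x0=(-0.1790, -0.6099) x1=(-0.5642, 0.2086) x2=(0.1831, -1.6756) x3=(0.9489, -0.8910)
step 5: x0=(-0.1717, -0.6280) x1=(-0.5882, 0.2349) x2=(0.1677, -1.6974) x3=(0.9640, -0.8816)
step 6: x0=(-0.1628, -0.6468) x1=(-0.6125, 0.2618) x2=(0.1527, -1.7194) x3=(0.9782, -0.8724)
step 7: x0=(-0.1522, -0.6661) x1=(-0.6369, 0.2892) x2=(0.1382, -1.7417) x3=(0.9917, -0.8632)
step 8: x0=(-0.1401, -0.6855) x1=(-0.6615, 0.3169) x2=(0.1241, -1.7643) x3=(1.0045, -0.8542)
step 9: x0=(-0.1263, -0.7050) x1=(-0.6861, 0.3451) x2=(0.1103, -1.7871) x3=(1.0164, -0.8453)
step 10: x0=(-0.1110, -0.7243) x1=(-0.7109, 0.3736) x2=(0.0969, -1.8102) x3=(1.0277, -0.8365)
step 11: x0=(-0.0940, -0.7434) x1=(-0.7358, 0.4024) x2=(0.0838, -1.8337) x3=(1.0383, -0.8278)
step 12: x0=(-0.0754, -0.7620) x1=(-0.7607, 0.4314) x2=(0.0710, -1.8574) x3=(1.0481, -0.8192)
step 13: x0=(-0.0552, -0.7801) x1=(-0.7858, 0.4608) x2=(0.0585, -1.8815) x3=(1.0572, -0.8107)
step 14: x0=(-0.0333, -0.7975) x1=(-0.8109, 0.4904) x2=(0.0462, -1.9059) x3=(1.0657, -0.8023)
step 15: x0=(-0.0096, -0.8141) x1=(-0.8360, 0.5201) x2=(0.0342, -1.9307) x3=(1.0734, -0.7940)
step 16: x0=(0.0159, -0.8300) x1=(-0.8613, 0.5501) x2=(0.0223, -1.9558) x3=(1.0805, -0.7859)
step 17: x0=(0.0433, -0.8449) x1=(-0.8865, 0.5803) x2=(0.0106, -1.9812) x3=(1.0868, -0.7779)
step 18: x0=(0.0726, -0.8589) x1=(-0.9119, 0.6106) x2=(-0.0009, -2.0069) x3=(1.0924, -0.7700)
step 19: x0=(0.1040, -0.8719) x1=(-0.9372, 0.6411) x2=(-0.0124, -2.0330) x3=(1.0974, -0.7623)
step 20: x0=(0.1376, -0.8838) x1=(-0.9626, 0.6717) x2=(-0.0237, -2.0594) x3=(1.1015, -0.7547)
step 21: x0=(0.1735, -0.8947) x1=(-0.9881, 0.7024) x2=(-0.0349, -2.0860) x3=(1.1049, -0.7472)
step 22: x0=(0.2117, -0.9044) x1=(-1.0135, 0.7332) x2=(-0.0461, -2.1130) x3=(1.1076, -0.7400)
step 23: x0=(0.2526, -0.9130) x1=(-1.0390, 0.7642) x2=(-0.0572, -2.1402) x3=(1.1094, -0.7330)
step 24: x0=(0.2962, -0.9203) x1=(-1.0645, 0.7953) x2=(-0.0683, -2.1677) x3=(1.1104, -0.7261)
step 25: x0=(0.3427, -0.9264) x1=(-1.0901, 0.8264) x2=(-0.0793, -2.1954) x3=(1.1104, -0.7196)
step 26: x0=(0.3925, -0.9310) x1=(-1.1156, 0.8576) x2=(-0.0903, -2.2233) x3=(1.1095, -0.7133)
step 27: x0=(0.4458, -0.9342) x1=(-1.1412, 0.8890) x2=(-0.1014, -2.2515) x3=(1.1075, -0.7074)
step 28: x0=(0.5030, -0.9356) x1=(-1.1668, 0.9203) x2=(-0.1124, -2.2798) x3=(1.1043, -0.7019)
step 29: x0=(0.5646, -0.9349) x1=(-1.1924, 0.9518) x2=(-0.1234, -2.3082) x3=(1.0997, -0.6970)
step 0 velocities: v0=(-0.0500, -0.4900) v1=(-1.0000, 1.0000) v2=(-0.7800, -0.9200) v3=(0.8300, 0.4400)
step 0: KE=3.9825, PE=0.4628, E=4.4452
step 29 velocities: v0=(2.7927, 0.0833) v1=(-1.1141, 1.3686) v2=(-0.4797, -1.2408) v3=(-0.2321, 0.1997)
step 29: KE=6.6453, PE=-2.1939, E=4.4515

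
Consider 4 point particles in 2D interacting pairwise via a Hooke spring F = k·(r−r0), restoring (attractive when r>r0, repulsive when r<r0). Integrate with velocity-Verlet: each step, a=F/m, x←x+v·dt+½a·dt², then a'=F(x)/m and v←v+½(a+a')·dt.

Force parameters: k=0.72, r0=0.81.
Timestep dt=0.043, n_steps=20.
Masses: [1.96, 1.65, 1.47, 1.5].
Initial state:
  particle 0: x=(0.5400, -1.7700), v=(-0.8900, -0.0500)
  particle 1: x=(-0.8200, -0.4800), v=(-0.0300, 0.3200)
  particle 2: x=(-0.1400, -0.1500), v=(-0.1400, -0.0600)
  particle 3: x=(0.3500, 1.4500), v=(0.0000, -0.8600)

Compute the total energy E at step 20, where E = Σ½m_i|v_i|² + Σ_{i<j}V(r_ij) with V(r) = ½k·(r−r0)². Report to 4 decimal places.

5.2882

step 0: x0=(0.5400, -1.7700) x1=(-0.8200, -0.4800) x2=(-0.1400, -0.1500) x3=(0.3500, 1.4500)
step 1: x0=(0.5013, -1.7708) x1=(-0.8207, -0.4660) x2=(-0.1457, -0.1526) x3=(0.3496, 1.4110)
step 2: x0=(0.4618, -1.7689) x1=(-0.8202, -0.4517) x2=(-0.1508, -0.1552) x3=(0.3485, 1.3682)
step 3: x0=(0.4215, -1.7643) x1=(-0.8187, -0.4372) x2=(-0.1554, -0.1579) x3=(0.3465, 1.3216)
step 4: x0=(0.3805, -1.7571) x1=(-0.8160, -0.4223) x2=(-0.1594, -0.1607) x3=(0.3437, 1.2714)
step 5: x0=(0.3388, -1.7473) x1=(-0.8124, -0.4072) x2=(-0.1628, -0.1636) x3=(0.3402, 1.2178)
step 6: x0=(0.2966, -1.7351) x1=(-0.8078, -0.3920) x2=(-0.1657, -0.1666) x3=(0.3358, 1.1608)
step 7: x0=(0.2538, -1.7204) x1=(-0.8022, -0.3767) x2=(-0.1680, -0.1698) x3=(0.3306, 1.1007)
step 8: x0=(0.2105, -1.7033) x1=(-0.7958, -0.3613) x2=(-0.1699, -0.1732) x3=(0.3246, 1.0375)
step 9: x0=(0.1668, -1.6839) x1=(-0.7887, -0.3459) x2=(-0.1713, -0.1768) x3=(0.3179, 0.9716)
step 10: x0=(0.1228, -1.6623) x1=(-0.7808, -0.3305) x2=(-0.1722, -0.1807) x3=(0.3104, 0.9031)
step 11: x0=(0.0784, -1.6387) x1=(-0.7722, -0.3152) x2=(-0.1728, -0.1848) x3=(0.3021, 0.8321)
step 12: x0=(0.0338, -1.6130) x1=(-0.7630, -0.2999) x2=(-0.1729, -0.1892) x3=(0.2931, 0.7589)
step 13: x0=(-0.0111, -1.5854) x1=(-0.7533, -0.2848) x2=(-0.1726, -0.1939) x3=(0.2835, 0.6837)
step 14: x0=(-0.0561, -1.5560) x1=(-0.7431, -0.2699) x2=(-0.1721, -0.1990) x3=(0.2732, 0.6067)
step 15: x0=(-0.1011, -1.5249) x1=(-0.7326, -0.2552) x2=(-0.1712, -0.2045) x3=(0.2623, 0.5281)
step 16: x0=(-0.1463, -1.4922) x1=(-0.7217, -0.2407) x2=(-0.1700, -0.2104) x3=(0.2509, 0.4481)
step 17: x0=(-0.1914, -1.4581) x1=(-0.7106, -0.2265) x2=(-0.1687, -0.2167) x3=(0.2390, 0.3669)
step 18: x0=(-0.2365, -1.4227) x1=(-0.6994, -0.2125) x2=(-0.1671, -0.2235) x3=(0.2267, 0.2847)
step 19: x0=(-0.2815, -1.3860) x1=(-0.6881, -0.1988) x2=(-0.1654, -0.2308) x3=(0.2141, 0.2017)
step 20: x0=(-0.3265, -1.3483) x1=(-0.6767, -0.1854) x2=(-0.1636, -0.2385) x3=(0.2012, 0.1181)
step 0 velocities: v0=(-0.8900, -0.0500) v1=(-0.0300, 0.3200) v2=(-0.1400, -0.0600) v3=(0.0000, -0.8600)
step 0: KE=1.4357, PE=3.8545, E=5.2902
step 20 velocities: v0=(-1.0436, 0.8881) v1=(0.2635, 0.3094) v2=(0.0417, -0.1862) v3=(-0.3002, -1.9505)
step 20: KE=4.9241, PE=0.3641, E=5.2882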